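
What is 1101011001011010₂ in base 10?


Positional values:
Bit 1: 1 × 2^1 = 2
Bit 3: 1 × 2^3 = 8
Bit 4: 1 × 2^4 = 16
Bit 6: 1 × 2^6 = 64
Bit 9: 1 × 2^9 = 512
Bit 10: 1 × 2^10 = 1024
Bit 12: 1 × 2^12 = 4096
Bit 14: 1 × 2^14 = 16384
Bit 15: 1 × 2^15 = 32768
Sum = 2 + 8 + 16 + 64 + 512 + 1024 + 4096 + 16384 + 32768
= 54874


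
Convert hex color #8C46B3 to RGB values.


Hex: #8C46B3
R = 8C₁₆ = 140
G = 46₁₆ = 70
B = B3₁₆ = 179
= RGB(140, 70, 179)


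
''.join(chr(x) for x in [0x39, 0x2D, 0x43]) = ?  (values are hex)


Codes (hex): 0x39 0x2D 0x43
Per-code ASCII lookup:
  0x39 = 57  (range 48-57: digits, 57 - 48 = 9) → '9'
  0x2D = 45  (special character) → '-'
  0x43 = 67  (range 65-90: uppercase, 67 - 65 = 2) → 'C'
= '9-C'


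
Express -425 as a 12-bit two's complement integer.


Original: 000110101001
Step 1 - Invert all bits: 111001010110
Step 2 - Add 1: 111001010110 + 1
= 111001010111 (represents -425)


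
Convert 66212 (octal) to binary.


Each octal digit → 3 binary bits:
  6 = 110
  6 = 110
  2 = 010
  1 = 001
  2 = 010
Concatenate: 110 110 010 001 010
= 110110010001010


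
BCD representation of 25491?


Each digit → 4-bit binary:
  2 → 0010
  5 → 0101
  4 → 0100
  9 → 1001
  1 → 0001
= 0010 0101 0100 1001 0001


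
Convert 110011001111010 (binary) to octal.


Group into 3-bit groups: 110011001111010
  110 = 6
  011 = 3
  001 = 1
  111 = 7
  010 = 2
= 0o63172


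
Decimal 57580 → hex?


Divide by 16 repeatedly:
57580 ÷ 16 = 3598 remainder 12 (C)
3598 ÷ 16 = 224 remainder 14 (E)
224 ÷ 16 = 14 remainder 0 (0)
14 ÷ 16 = 0 remainder 14 (E)
Reading remainders bottom-up:
= 0xE0EC


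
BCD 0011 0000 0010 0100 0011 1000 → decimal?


Each 4-bit group → digit:
  0011 → 3
  0000 → 0
  0010 → 2
  0100 → 4
  0011 → 3
  1000 → 8
= 302438


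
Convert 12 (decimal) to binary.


Divide by 2 repeatedly:
12 ÷ 2 = 6 remainder 0
6 ÷ 2 = 3 remainder 0
3 ÷ 2 = 1 remainder 1
1 ÷ 2 = 0 remainder 1
Reading remainders bottom-up:
= 1100


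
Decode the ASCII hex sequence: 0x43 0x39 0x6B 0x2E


Codes (hex): 0x43 0x39 0x6B 0x2E
Per-code ASCII lookup:
  0x43 = 67  (range 65-90: uppercase, 67 - 65 = 2) → 'C'
  0x39 = 57  (range 48-57: digits, 57 - 48 = 9) → '9'
  0x6B = 107  (range 97-122: lowercase, 107 - 97 = 10) → 'k'
  0x2E = 46  (special character) → '.'
= 'C9k.'


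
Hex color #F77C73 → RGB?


Hex: #F77C73
R = F7₁₆ = 247
G = 7C₁₆ = 124
B = 73₁₆ = 115
= RGB(247, 124, 115)


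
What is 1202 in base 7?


Divide by 7 repeatedly:
1202 ÷ 7 = 171 remainder 5
171 ÷ 7 = 24 remainder 3
24 ÷ 7 = 3 remainder 3
3 ÷ 7 = 0 remainder 3
Reading remainders bottom-up:
= 3335


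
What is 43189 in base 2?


Divide by 2 repeatedly:
43189 ÷ 2 = 21594 remainder 1
21594 ÷ 2 = 10797 remainder 0
10797 ÷ 2 = 5398 remainder 1
5398 ÷ 2 = 2699 remainder 0
2699 ÷ 2 = 1349 remainder 1
1349 ÷ 2 = 674 remainder 1
674 ÷ 2 = 337 remainder 0
337 ÷ 2 = 168 remainder 1
168 ÷ 2 = 84 remainder 0
84 ÷ 2 = 42 remainder 0
42 ÷ 2 = 21 remainder 0
21 ÷ 2 = 10 remainder 1
10 ÷ 2 = 5 remainder 0
5 ÷ 2 = 2 remainder 1
2 ÷ 2 = 1 remainder 0
1 ÷ 2 = 0 remainder 1
Reading remainders bottom-up:
= 1010100010110101


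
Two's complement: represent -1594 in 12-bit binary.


Original: 011000111010
Step 1 - Invert all bits: 100111000101
Step 2 - Add 1: 100111000101 + 1
= 100111000110 (represents -1594)


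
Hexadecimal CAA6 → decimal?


Positional values:
Position 0: 6 × 16^0 = 6 × 1 = 6
Position 1: A × 16^1 = 10 × 16 = 160
Position 2: A × 16^2 = 10 × 256 = 2560
Position 3: C × 16^3 = 12 × 4096 = 49152
Sum = 6 + 160 + 2560 + 49152
= 51878


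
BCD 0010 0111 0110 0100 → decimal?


Each 4-bit group → digit:
  0010 → 2
  0111 → 7
  0110 → 6
  0100 → 4
= 2764


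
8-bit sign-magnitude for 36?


Sign bit: 0 (positive)
Magnitude: 36 = 0100100
= 00100100


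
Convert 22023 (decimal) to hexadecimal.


Divide by 16 repeatedly:
22023 ÷ 16 = 1376 remainder 7 (7)
1376 ÷ 16 = 86 remainder 0 (0)
86 ÷ 16 = 5 remainder 6 (6)
5 ÷ 16 = 0 remainder 5 (5)
Reading remainders bottom-up:
= 0x5607


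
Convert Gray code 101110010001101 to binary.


Gray code: 101110010001101
MSB stays the same: 1
Each subsequent bit = prev_binary XOR current_gray:
  B[1] = 1 XOR 0 = 1
  B[2] = 1 XOR 1 = 0
  B[3] = 0 XOR 1 = 1
  B[4] = 1 XOR 1 = 0
  B[5] = 0 XOR 0 = 0
  B[6] = 0 XOR 0 = 0
  B[7] = 0 XOR 1 = 1
  B[8] = 1 XOR 0 = 1
  B[9] = 1 XOR 0 = 1
  B[10] = 1 XOR 0 = 1
  B[11] = 1 XOR 1 = 0
  B[12] = 0 XOR 1 = 1
  B[13] = 1 XOR 0 = 1
  B[14] = 1 XOR 1 = 0
= 110100011110110 (26870 decimal)


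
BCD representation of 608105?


Each digit → 4-bit binary:
  6 → 0110
  0 → 0000
  8 → 1000
  1 → 0001
  0 → 0000
  5 → 0101
= 0110 0000 1000 0001 0000 0101


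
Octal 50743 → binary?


Each octal digit → 3 binary bits:
  5 = 101
  0 = 000
  7 = 111
  4 = 100
  3 = 011
Concatenate: 101 000 111 100 011
= 101000111100011


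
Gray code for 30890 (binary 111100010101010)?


Binary: 111100010101010
Gray code: G = B XOR (B >> 1)
B >> 1 = 011110001010101
111100010101010 XOR 011110001010101:
  1 XOR 0 = 1
  1 XOR 1 = 0
  1 XOR 1 = 0
  1 XOR 1 = 0
  0 XOR 1 = 1
  0 XOR 0 = 0
  0 XOR 0 = 0
  1 XOR 0 = 1
  0 XOR 1 = 1
  1 XOR 0 = 1
  0 XOR 1 = 1
  1 XOR 0 = 1
  0 XOR 1 = 1
  1 XOR 0 = 1
  0 XOR 1 = 1
= 100010011111111


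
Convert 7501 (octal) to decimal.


Positional values:
Position 0: 1 × 8^0 = 1
Position 1: 0 × 8^1 = 0
Position 2: 5 × 8^2 = 320
Position 3: 7 × 8^3 = 3584
Sum = 1 + 0 + 320 + 3584
= 3905


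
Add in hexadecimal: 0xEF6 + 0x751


Align and add column by column (LSB to MSB, each column mod 16 with carry):
  0EF6
+ 0751
  ----
  col 0: 6(6) + 1(1) + 0 (carry in) = 7 → 7(7), carry out 0
  col 1: F(15) + 5(5) + 0 (carry in) = 20 → 4(4), carry out 1
  col 2: E(14) + 7(7) + 1 (carry in) = 22 → 6(6), carry out 1
  col 3: 0(0) + 0(0) + 1 (carry in) = 1 → 1(1), carry out 0
Reading digits MSB→LSB: 1647
Strip leading zeros: 1647
= 0x1647


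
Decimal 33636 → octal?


Divide by 8 repeatedly:
33636 ÷ 8 = 4204 remainder 4
4204 ÷ 8 = 525 remainder 4
525 ÷ 8 = 65 remainder 5
65 ÷ 8 = 8 remainder 1
8 ÷ 8 = 1 remainder 0
1 ÷ 8 = 0 remainder 1
Reading remainders bottom-up:
= 0o101544


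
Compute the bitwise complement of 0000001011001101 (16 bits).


Original: 0000001011001101
Invert all bits:
  bit 0: 0 → 1
  bit 1: 0 → 1
  bit 2: 0 → 1
  bit 3: 0 → 1
  bit 4: 0 → 1
  bit 5: 0 → 1
  bit 6: 1 → 0
  bit 7: 0 → 1
  bit 8: 1 → 0
  bit 9: 1 → 0
  bit 10: 0 → 1
  bit 11: 0 → 1
  bit 12: 1 → 0
  bit 13: 1 → 0
  bit 14: 0 → 1
  bit 15: 1 → 0
= 1111110100110010


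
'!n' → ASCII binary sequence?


String: '!n'  (2 characters)
Per-character ASCII lookup:
  '!': special character: '!' = 33 → 100001
  'n': lowercase starts at 97: 'n' = 97 + 13 = 110 → 1101110
= 100001 1101110


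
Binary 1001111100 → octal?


Group into 3-bit groups: 001001111100
  001 = 1
  001 = 1
  111 = 7
  100 = 4
= 0o1174


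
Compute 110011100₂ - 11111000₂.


Align and subtract column by column (LSB to MSB, borrowing when needed):
  110011100
- 011111000
  ---------
  col 0: (0 - 0 borrow-in) - 0 → 0 - 0 = 0, borrow out 0
  col 1: (0 - 0 borrow-in) - 0 → 0 - 0 = 0, borrow out 0
  col 2: (1 - 0 borrow-in) - 0 → 1 - 0 = 1, borrow out 0
  col 3: (1 - 0 borrow-in) - 1 → 1 - 1 = 0, borrow out 0
  col 4: (1 - 0 borrow-in) - 1 → 1 - 1 = 0, borrow out 0
  col 5: (0 - 0 borrow-in) - 1 → borrow from next column: (0+2) - 1 = 1, borrow out 1
  col 6: (0 - 1 borrow-in) - 1 → borrow from next column: (-1+2) - 1 = 0, borrow out 1
  col 7: (1 - 1 borrow-in) - 1 → borrow from next column: (0+2) - 1 = 1, borrow out 1
  col 8: (1 - 1 borrow-in) - 0 → 0 - 0 = 0, borrow out 0
Reading bits MSB→LSB: 010100100
Strip leading zeros: 10100100
= 10100100


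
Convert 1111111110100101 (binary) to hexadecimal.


Group into 4-bit nibbles: 1111111110100101
  1111 = F
  1111 = F
  1010 = A
  0101 = 5
= 0xFFA5


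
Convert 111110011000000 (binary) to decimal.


Positional values:
Bit 6: 1 × 2^6 = 64
Bit 7: 1 × 2^7 = 128
Bit 10: 1 × 2^10 = 1024
Bit 11: 1 × 2^11 = 2048
Bit 12: 1 × 2^12 = 4096
Bit 13: 1 × 2^13 = 8192
Bit 14: 1 × 2^14 = 16384
Sum = 64 + 128 + 1024 + 2048 + 4096 + 8192 + 16384
= 31936


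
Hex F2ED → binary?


Each hex digit → 4 binary bits:
  F = 1111
  2 = 0010
  E = 1110
  D = 1101
Concatenate: 1111 0010 1110 1101
= 1111001011101101


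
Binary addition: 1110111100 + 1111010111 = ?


Align and add column by column (LSB to MSB, carry propagating):
  01110111100
+ 01111010111
  -----------
  col 0: 0 + 1 + 0 (carry in) = 1 → bit 1, carry out 0
  col 1: 0 + 1 + 0 (carry in) = 1 → bit 1, carry out 0
  col 2: 1 + 1 + 0 (carry in) = 2 → bit 0, carry out 1
  col 3: 1 + 0 + 1 (carry in) = 2 → bit 0, carry out 1
  col 4: 1 + 1 + 1 (carry in) = 3 → bit 1, carry out 1
  col 5: 1 + 0 + 1 (carry in) = 2 → bit 0, carry out 1
  col 6: 0 + 1 + 1 (carry in) = 2 → bit 0, carry out 1
  col 7: 1 + 1 + 1 (carry in) = 3 → bit 1, carry out 1
  col 8: 1 + 1 + 1 (carry in) = 3 → bit 1, carry out 1
  col 9: 1 + 1 + 1 (carry in) = 3 → bit 1, carry out 1
  col 10: 0 + 0 + 1 (carry in) = 1 → bit 1, carry out 0
Reading bits MSB→LSB: 11110010011
Strip leading zeros: 11110010011
= 11110010011


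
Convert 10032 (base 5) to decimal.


Positional values (base 5):
  2 × 5^0 = 2 × 1 = 2
  3 × 5^1 = 3 × 5 = 15
  0 × 5^2 = 0 × 25 = 0
  0 × 5^3 = 0 × 125 = 0
  1 × 5^4 = 1 × 625 = 625
Sum = 2 + 15 + 0 + 0 + 625
= 642


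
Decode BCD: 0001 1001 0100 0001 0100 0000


Each 4-bit group → digit:
  0001 → 1
  1001 → 9
  0100 → 4
  0001 → 1
  0100 → 4
  0000 → 0
= 194140


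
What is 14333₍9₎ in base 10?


Positional values (base 9):
  3 × 9^0 = 3 × 1 = 3
  3 × 9^1 = 3 × 9 = 27
  3 × 9^2 = 3 × 81 = 243
  4 × 9^3 = 4 × 729 = 2916
  1 × 9^4 = 1 × 6561 = 6561
Sum = 3 + 27 + 243 + 2916 + 6561
= 9750


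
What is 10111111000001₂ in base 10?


Positional values:
Bit 0: 1 × 2^0 = 1
Bit 6: 1 × 2^6 = 64
Bit 7: 1 × 2^7 = 128
Bit 8: 1 × 2^8 = 256
Bit 9: 1 × 2^9 = 512
Bit 10: 1 × 2^10 = 1024
Bit 11: 1 × 2^11 = 2048
Bit 13: 1 × 2^13 = 8192
Sum = 1 + 64 + 128 + 256 + 512 + 1024 + 2048 + 8192
= 12225


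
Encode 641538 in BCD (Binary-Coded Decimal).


Each digit → 4-bit binary:
  6 → 0110
  4 → 0100
  1 → 0001
  5 → 0101
  3 → 0011
  8 → 1000
= 0110 0100 0001 0101 0011 1000


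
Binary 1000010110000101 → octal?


Group into 3-bit groups: 001000010110000101
  001 = 1
  000 = 0
  010 = 2
  110 = 6
  000 = 0
  101 = 5
= 0o102605


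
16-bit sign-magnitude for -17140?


Sign bit: 1 (negative)
Magnitude: 17140 = 100001011110100
= 1100001011110100


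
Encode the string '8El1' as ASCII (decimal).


String: '8El1'  (4 characters)
Per-character ASCII lookup:
  '8': digits start at 48: '8' = 48 + 8 = 56
  'E': uppercase starts at 65: 'E' = 65 + 4 = 69
  'l': lowercase starts at 97: 'l' = 97 + 11 = 108
  '1': digits start at 48: '1' = 48 + 1 = 49
= 56 69 108 49


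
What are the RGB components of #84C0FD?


Hex: #84C0FD
R = 84₁₆ = 132
G = C0₁₆ = 192
B = FD₁₆ = 253
= RGB(132, 192, 253)


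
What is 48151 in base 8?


Divide by 8 repeatedly:
48151 ÷ 8 = 6018 remainder 7
6018 ÷ 8 = 752 remainder 2
752 ÷ 8 = 94 remainder 0
94 ÷ 8 = 11 remainder 6
11 ÷ 8 = 1 remainder 3
1 ÷ 8 = 0 remainder 1
Reading remainders bottom-up:
= 0o136027


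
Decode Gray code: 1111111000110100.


Gray code: 1111111000110100
MSB stays the same: 1
Each subsequent bit = prev_binary XOR current_gray:
  B[1] = 1 XOR 1 = 0
  B[2] = 0 XOR 1 = 1
  B[3] = 1 XOR 1 = 0
  B[4] = 0 XOR 1 = 1
  B[5] = 1 XOR 1 = 0
  B[6] = 0 XOR 1 = 1
  B[7] = 1 XOR 0 = 1
  B[8] = 1 XOR 0 = 1
  B[9] = 1 XOR 0 = 1
  B[10] = 1 XOR 1 = 0
  B[11] = 0 XOR 1 = 1
  B[12] = 1 XOR 0 = 1
  B[13] = 1 XOR 1 = 0
  B[14] = 0 XOR 0 = 0
  B[15] = 0 XOR 0 = 0
= 1010101111011000 (43992 decimal)


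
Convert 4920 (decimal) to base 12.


Divide by 12 repeatedly:
4920 ÷ 12 = 410 remainder 0
410 ÷ 12 = 34 remainder 2
34 ÷ 12 = 2 remainder 10
2 ÷ 12 = 0 remainder 2
Reading remainders bottom-up:
= 2A20


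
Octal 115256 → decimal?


Positional values:
Position 0: 6 × 8^0 = 6
Position 1: 5 × 8^1 = 40
Position 2: 2 × 8^2 = 128
Position 3: 5 × 8^3 = 2560
Position 4: 1 × 8^4 = 4096
Position 5: 1 × 8^5 = 32768
Sum = 6 + 40 + 128 + 2560 + 4096 + 32768
= 39598


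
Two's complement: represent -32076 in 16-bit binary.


Original: 0111110101001100
Step 1 - Invert all bits: 1000001010110011
Step 2 - Add 1: 1000001010110011 + 1
= 1000001010110100 (represents -32076)


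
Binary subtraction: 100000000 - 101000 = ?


Align and subtract column by column (LSB to MSB, borrowing when needed):
  100000000
- 000101000
  ---------
  col 0: (0 - 0 borrow-in) - 0 → 0 - 0 = 0, borrow out 0
  col 1: (0 - 0 borrow-in) - 0 → 0 - 0 = 0, borrow out 0
  col 2: (0 - 0 borrow-in) - 0 → 0 - 0 = 0, borrow out 0
  col 3: (0 - 0 borrow-in) - 1 → borrow from next column: (0+2) - 1 = 1, borrow out 1
  col 4: (0 - 1 borrow-in) - 0 → borrow from next column: (-1+2) - 0 = 1, borrow out 1
  col 5: (0 - 1 borrow-in) - 1 → borrow from next column: (-1+2) - 1 = 0, borrow out 1
  col 6: (0 - 1 borrow-in) - 0 → borrow from next column: (-1+2) - 0 = 1, borrow out 1
  col 7: (0 - 1 borrow-in) - 0 → borrow from next column: (-1+2) - 0 = 1, borrow out 1
  col 8: (1 - 1 borrow-in) - 0 → 0 - 0 = 0, borrow out 0
Reading bits MSB→LSB: 011011000
Strip leading zeros: 11011000
= 11011000


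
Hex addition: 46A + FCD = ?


Align and add column by column (LSB to MSB, each column mod 16 with carry):
  046A
+ 0FCD
  ----
  col 0: A(10) + D(13) + 0 (carry in) = 23 → 7(7), carry out 1
  col 1: 6(6) + C(12) + 1 (carry in) = 19 → 3(3), carry out 1
  col 2: 4(4) + F(15) + 1 (carry in) = 20 → 4(4), carry out 1
  col 3: 0(0) + 0(0) + 1 (carry in) = 1 → 1(1), carry out 0
Reading digits MSB→LSB: 1437
Strip leading zeros: 1437
= 0x1437


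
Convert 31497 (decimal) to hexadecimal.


Divide by 16 repeatedly:
31497 ÷ 16 = 1968 remainder 9 (9)
1968 ÷ 16 = 123 remainder 0 (0)
123 ÷ 16 = 7 remainder 11 (B)
7 ÷ 16 = 0 remainder 7 (7)
Reading remainders bottom-up:
= 0x7B09


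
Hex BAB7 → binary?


Each hex digit → 4 binary bits:
  B = 1011
  A = 1010
  B = 1011
  7 = 0111
Concatenate: 1011 1010 1011 0111
= 1011101010110111


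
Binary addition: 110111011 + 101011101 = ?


Align and add column by column (LSB to MSB, carry propagating):
  0110111011
+ 0101011101
  ----------
  col 0: 1 + 1 + 0 (carry in) = 2 → bit 0, carry out 1
  col 1: 1 + 0 + 1 (carry in) = 2 → bit 0, carry out 1
  col 2: 0 + 1 + 1 (carry in) = 2 → bit 0, carry out 1
  col 3: 1 + 1 + 1 (carry in) = 3 → bit 1, carry out 1
  col 4: 1 + 1 + 1 (carry in) = 3 → bit 1, carry out 1
  col 5: 1 + 0 + 1 (carry in) = 2 → bit 0, carry out 1
  col 6: 0 + 1 + 1 (carry in) = 2 → bit 0, carry out 1
  col 7: 1 + 0 + 1 (carry in) = 2 → bit 0, carry out 1
  col 8: 1 + 1 + 1 (carry in) = 3 → bit 1, carry out 1
  col 9: 0 + 0 + 1 (carry in) = 1 → bit 1, carry out 0
Reading bits MSB→LSB: 1100011000
Strip leading zeros: 1100011000
= 1100011000


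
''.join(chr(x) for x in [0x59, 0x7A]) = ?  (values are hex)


Codes (hex): 0x59 0x7A
Per-code ASCII lookup:
  0x59 = 89  (range 65-90: uppercase, 89 - 65 = 24) → 'Y'
  0x7A = 122  (range 97-122: lowercase, 122 - 97 = 25) → 'z'
= 'Yz'


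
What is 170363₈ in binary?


Each octal digit → 3 binary bits:
  1 = 001
  7 = 111
  0 = 000
  3 = 011
  6 = 110
  3 = 011
Concatenate: 001 111 000 011 110 011
= 001111000011110011


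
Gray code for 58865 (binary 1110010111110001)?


Binary: 1110010111110001
Gray code: G = B XOR (B >> 1)
B >> 1 = 0111001011111000
1110010111110001 XOR 0111001011111000:
  1 XOR 0 = 1
  1 XOR 1 = 0
  1 XOR 1 = 0
  0 XOR 1 = 1
  0 XOR 0 = 0
  1 XOR 0 = 1
  0 XOR 1 = 1
  1 XOR 0 = 1
  1 XOR 1 = 0
  1 XOR 1 = 0
  1 XOR 1 = 0
  1 XOR 1 = 0
  0 XOR 1 = 1
  0 XOR 0 = 0
  0 XOR 0 = 0
  1 XOR 0 = 1
= 1001011100001001


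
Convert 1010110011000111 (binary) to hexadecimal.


Group into 4-bit nibbles: 1010110011000111
  1010 = A
  1100 = C
  1100 = C
  0111 = 7
= 0xACC7


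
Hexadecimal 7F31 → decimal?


Positional values:
Position 0: 1 × 16^0 = 1 × 1 = 1
Position 1: 3 × 16^1 = 3 × 16 = 48
Position 2: F × 16^2 = 15 × 256 = 3840
Position 3: 7 × 16^3 = 7 × 4096 = 28672
Sum = 1 + 48 + 3840 + 28672
= 32561


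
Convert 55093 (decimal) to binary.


Divide by 2 repeatedly:
55093 ÷ 2 = 27546 remainder 1
27546 ÷ 2 = 13773 remainder 0
13773 ÷ 2 = 6886 remainder 1
6886 ÷ 2 = 3443 remainder 0
3443 ÷ 2 = 1721 remainder 1
1721 ÷ 2 = 860 remainder 1
860 ÷ 2 = 430 remainder 0
430 ÷ 2 = 215 remainder 0
215 ÷ 2 = 107 remainder 1
107 ÷ 2 = 53 remainder 1
53 ÷ 2 = 26 remainder 1
26 ÷ 2 = 13 remainder 0
13 ÷ 2 = 6 remainder 1
6 ÷ 2 = 3 remainder 0
3 ÷ 2 = 1 remainder 1
1 ÷ 2 = 0 remainder 1
Reading remainders bottom-up:
= 1101011100110101


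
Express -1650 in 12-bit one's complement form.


Original: 011001110010
Invert all bits:
  bit 0: 0 → 1
  bit 1: 1 → 0
  bit 2: 1 → 0
  bit 3: 0 → 1
  bit 4: 0 → 1
  bit 5: 1 → 0
  bit 6: 1 → 0
  bit 7: 1 → 0
  bit 8: 0 → 1
  bit 9: 0 → 1
  bit 10: 1 → 0
  bit 11: 0 → 1
= 100110001101


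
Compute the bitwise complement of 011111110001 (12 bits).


Original: 011111110001
Invert all bits:
  bit 0: 0 → 1
  bit 1: 1 → 0
  bit 2: 1 → 0
  bit 3: 1 → 0
  bit 4: 1 → 0
  bit 5: 1 → 0
  bit 6: 1 → 0
  bit 7: 1 → 0
  bit 8: 0 → 1
  bit 9: 0 → 1
  bit 10: 0 → 1
  bit 11: 1 → 0
= 100000001110


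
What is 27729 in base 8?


Divide by 8 repeatedly:
27729 ÷ 8 = 3466 remainder 1
3466 ÷ 8 = 433 remainder 2
433 ÷ 8 = 54 remainder 1
54 ÷ 8 = 6 remainder 6
6 ÷ 8 = 0 remainder 6
Reading remainders bottom-up:
= 0o66121


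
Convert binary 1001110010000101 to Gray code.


Binary: 1001110010000101
Gray code: G = B XOR (B >> 1)
B >> 1 = 0100111001000010
1001110010000101 XOR 0100111001000010:
  1 XOR 0 = 1
  0 XOR 1 = 1
  0 XOR 0 = 0
  1 XOR 0 = 1
  1 XOR 1 = 0
  1 XOR 1 = 0
  0 XOR 1 = 1
  0 XOR 0 = 0
  1 XOR 0 = 1
  0 XOR 1 = 1
  0 XOR 0 = 0
  0 XOR 0 = 0
  0 XOR 0 = 0
  1 XOR 0 = 1
  0 XOR 1 = 1
  1 XOR 0 = 1
= 1101001011000111


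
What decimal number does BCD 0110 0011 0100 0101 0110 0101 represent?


Each 4-bit group → digit:
  0110 → 6
  0011 → 3
  0100 → 4
  0101 → 5
  0110 → 6
  0101 → 5
= 634565


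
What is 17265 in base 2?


Divide by 2 repeatedly:
17265 ÷ 2 = 8632 remainder 1
8632 ÷ 2 = 4316 remainder 0
4316 ÷ 2 = 2158 remainder 0
2158 ÷ 2 = 1079 remainder 0
1079 ÷ 2 = 539 remainder 1
539 ÷ 2 = 269 remainder 1
269 ÷ 2 = 134 remainder 1
134 ÷ 2 = 67 remainder 0
67 ÷ 2 = 33 remainder 1
33 ÷ 2 = 16 remainder 1
16 ÷ 2 = 8 remainder 0
8 ÷ 2 = 4 remainder 0
4 ÷ 2 = 2 remainder 0
2 ÷ 2 = 1 remainder 0
1 ÷ 2 = 0 remainder 1
Reading remainders bottom-up:
= 100001101110001


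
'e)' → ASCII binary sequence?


String: 'e)'  (2 characters)
Per-character ASCII lookup:
  'e': lowercase starts at 97: 'e' = 97 + 4 = 101 → 1100101
  ')': special character: ')' = 41 → 101001
= 1100101 101001


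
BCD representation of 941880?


Each digit → 4-bit binary:
  9 → 1001
  4 → 0100
  1 → 0001
  8 → 1000
  8 → 1000
  0 → 0000
= 1001 0100 0001 1000 1000 0000


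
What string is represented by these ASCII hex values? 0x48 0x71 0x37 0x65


Codes (hex): 0x48 0x71 0x37 0x65
Per-code ASCII lookup:
  0x48 = 72  (range 65-90: uppercase, 72 - 65 = 7) → 'H'
  0x71 = 113  (range 97-122: lowercase, 113 - 97 = 16) → 'q'
  0x37 = 55  (range 48-57: digits, 55 - 48 = 7) → '7'
  0x65 = 101  (range 97-122: lowercase, 101 - 97 = 4) → 'e'
= 'Hq7e'


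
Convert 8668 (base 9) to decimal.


Positional values (base 9):
  8 × 9^0 = 8 × 1 = 8
  6 × 9^1 = 6 × 9 = 54
  6 × 9^2 = 6 × 81 = 486
  8 × 9^3 = 8 × 729 = 5832
Sum = 8 + 54 + 486 + 5832
= 6380


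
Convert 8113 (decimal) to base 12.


Divide by 12 repeatedly:
8113 ÷ 12 = 676 remainder 1
676 ÷ 12 = 56 remainder 4
56 ÷ 12 = 4 remainder 8
4 ÷ 12 = 0 remainder 4
Reading remainders bottom-up:
= 4841


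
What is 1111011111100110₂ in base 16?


Group into 4-bit nibbles: 1111011111100110
  1111 = F
  0111 = 7
  1110 = E
  0110 = 6
= 0xF7E6


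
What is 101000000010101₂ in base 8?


Group into 3-bit groups: 101000000010101
  101 = 5
  000 = 0
  000 = 0
  010 = 2
  101 = 5
= 0o50025


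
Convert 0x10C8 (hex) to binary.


Each hex digit → 4 binary bits:
  1 = 0001
  0 = 0000
  C = 1100
  8 = 1000
Concatenate: 0001 0000 1100 1000
= 0001000011001000


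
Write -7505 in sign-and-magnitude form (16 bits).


Sign bit: 1 (negative)
Magnitude: 7505 = 001110101010001
= 1001110101010001


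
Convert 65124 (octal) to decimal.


Positional values:
Position 0: 4 × 8^0 = 4
Position 1: 2 × 8^1 = 16
Position 2: 1 × 8^2 = 64
Position 3: 5 × 8^3 = 2560
Position 4: 6 × 8^4 = 24576
Sum = 4 + 16 + 64 + 2560 + 24576
= 27220


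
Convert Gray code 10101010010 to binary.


Gray code: 10101010010
MSB stays the same: 1
Each subsequent bit = prev_binary XOR current_gray:
  B[1] = 1 XOR 0 = 1
  B[2] = 1 XOR 1 = 0
  B[3] = 0 XOR 0 = 0
  B[4] = 0 XOR 1 = 1
  B[5] = 1 XOR 0 = 1
  B[6] = 1 XOR 1 = 0
  B[7] = 0 XOR 0 = 0
  B[8] = 0 XOR 0 = 0
  B[9] = 0 XOR 1 = 1
  B[10] = 1 XOR 0 = 1
= 11001100011 (1635 decimal)


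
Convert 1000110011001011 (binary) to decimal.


Positional values:
Bit 0: 1 × 2^0 = 1
Bit 1: 1 × 2^1 = 2
Bit 3: 1 × 2^3 = 8
Bit 6: 1 × 2^6 = 64
Bit 7: 1 × 2^7 = 128
Bit 10: 1 × 2^10 = 1024
Bit 11: 1 × 2^11 = 2048
Bit 15: 1 × 2^15 = 32768
Sum = 1 + 2 + 8 + 64 + 128 + 1024 + 2048 + 32768
= 36043


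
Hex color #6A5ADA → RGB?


Hex: #6A5ADA
R = 6A₁₆ = 106
G = 5A₁₆ = 90
B = DA₁₆ = 218
= RGB(106, 90, 218)


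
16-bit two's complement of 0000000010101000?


Original: 0000000010101000
Step 1 - Invert all bits: 1111111101010111
Step 2 - Add 1: 1111111101010111 + 1
= 1111111101011000 (represents -168)


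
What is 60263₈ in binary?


Each octal digit → 3 binary bits:
  6 = 110
  0 = 000
  2 = 010
  6 = 110
  3 = 011
Concatenate: 110 000 010 110 011
= 110000010110011


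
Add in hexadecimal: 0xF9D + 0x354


Align and add column by column (LSB to MSB, each column mod 16 with carry):
  0F9D
+ 0354
  ----
  col 0: D(13) + 4(4) + 0 (carry in) = 17 → 1(1), carry out 1
  col 1: 9(9) + 5(5) + 1 (carry in) = 15 → F(15), carry out 0
  col 2: F(15) + 3(3) + 0 (carry in) = 18 → 2(2), carry out 1
  col 3: 0(0) + 0(0) + 1 (carry in) = 1 → 1(1), carry out 0
Reading digits MSB→LSB: 12F1
Strip leading zeros: 12F1
= 0x12F1


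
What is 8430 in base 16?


Divide by 16 repeatedly:
8430 ÷ 16 = 526 remainder 14 (E)
526 ÷ 16 = 32 remainder 14 (E)
32 ÷ 16 = 2 remainder 0 (0)
2 ÷ 16 = 0 remainder 2 (2)
Reading remainders bottom-up:
= 0x20EE


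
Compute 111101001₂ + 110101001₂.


Align and add column by column (LSB to MSB, carry propagating):
  0111101001
+ 0110101001
  ----------
  col 0: 1 + 1 + 0 (carry in) = 2 → bit 0, carry out 1
  col 1: 0 + 0 + 1 (carry in) = 1 → bit 1, carry out 0
  col 2: 0 + 0 + 0 (carry in) = 0 → bit 0, carry out 0
  col 3: 1 + 1 + 0 (carry in) = 2 → bit 0, carry out 1
  col 4: 0 + 0 + 1 (carry in) = 1 → bit 1, carry out 0
  col 5: 1 + 1 + 0 (carry in) = 2 → bit 0, carry out 1
  col 6: 1 + 0 + 1 (carry in) = 2 → bit 0, carry out 1
  col 7: 1 + 1 + 1 (carry in) = 3 → bit 1, carry out 1
  col 8: 1 + 1 + 1 (carry in) = 3 → bit 1, carry out 1
  col 9: 0 + 0 + 1 (carry in) = 1 → bit 1, carry out 0
Reading bits MSB→LSB: 1110010010
Strip leading zeros: 1110010010
= 1110010010


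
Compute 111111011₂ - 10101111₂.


Align and subtract column by column (LSB to MSB, borrowing when needed):
  111111011
- 010101111
  ---------
  col 0: (1 - 0 borrow-in) - 1 → 1 - 1 = 0, borrow out 0
  col 1: (1 - 0 borrow-in) - 1 → 1 - 1 = 0, borrow out 0
  col 2: (0 - 0 borrow-in) - 1 → borrow from next column: (0+2) - 1 = 1, borrow out 1
  col 3: (1 - 1 borrow-in) - 1 → borrow from next column: (0+2) - 1 = 1, borrow out 1
  col 4: (1 - 1 borrow-in) - 0 → 0 - 0 = 0, borrow out 0
  col 5: (1 - 0 borrow-in) - 1 → 1 - 1 = 0, borrow out 0
  col 6: (1 - 0 borrow-in) - 0 → 1 - 0 = 1, borrow out 0
  col 7: (1 - 0 borrow-in) - 1 → 1 - 1 = 0, borrow out 0
  col 8: (1 - 0 borrow-in) - 0 → 1 - 0 = 1, borrow out 0
Reading bits MSB→LSB: 101001100
Strip leading zeros: 101001100
= 101001100


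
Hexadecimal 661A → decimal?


Positional values:
Position 0: A × 16^0 = 10 × 1 = 10
Position 1: 1 × 16^1 = 1 × 16 = 16
Position 2: 6 × 16^2 = 6 × 256 = 1536
Position 3: 6 × 16^3 = 6 × 4096 = 24576
Sum = 10 + 16 + 1536 + 24576
= 26138


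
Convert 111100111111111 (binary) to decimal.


Positional values:
Bit 0: 1 × 2^0 = 1
Bit 1: 1 × 2^1 = 2
Bit 2: 1 × 2^2 = 4
Bit 3: 1 × 2^3 = 8
Bit 4: 1 × 2^4 = 16
Bit 5: 1 × 2^5 = 32
Bit 6: 1 × 2^6 = 64
Bit 7: 1 × 2^7 = 128
Bit 8: 1 × 2^8 = 256
Bit 11: 1 × 2^11 = 2048
Bit 12: 1 × 2^12 = 4096
Bit 13: 1 × 2^13 = 8192
Bit 14: 1 × 2^14 = 16384
Sum = 1 + 2 + 4 + 8 + 16 + 32 + 64 + 128 + 256 + 2048 + 4096 + 8192 + 16384
= 31231


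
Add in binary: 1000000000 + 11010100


Align and add column by column (LSB to MSB, carry propagating):
  01000000000
+ 00011010100
  -----------
  col 0: 0 + 0 + 0 (carry in) = 0 → bit 0, carry out 0
  col 1: 0 + 0 + 0 (carry in) = 0 → bit 0, carry out 0
  col 2: 0 + 1 + 0 (carry in) = 1 → bit 1, carry out 0
  col 3: 0 + 0 + 0 (carry in) = 0 → bit 0, carry out 0
  col 4: 0 + 1 + 0 (carry in) = 1 → bit 1, carry out 0
  col 5: 0 + 0 + 0 (carry in) = 0 → bit 0, carry out 0
  col 6: 0 + 1 + 0 (carry in) = 1 → bit 1, carry out 0
  col 7: 0 + 1 + 0 (carry in) = 1 → bit 1, carry out 0
  col 8: 0 + 0 + 0 (carry in) = 0 → bit 0, carry out 0
  col 9: 1 + 0 + 0 (carry in) = 1 → bit 1, carry out 0
  col 10: 0 + 0 + 0 (carry in) = 0 → bit 0, carry out 0
Reading bits MSB→LSB: 01011010100
Strip leading zeros: 1011010100
= 1011010100


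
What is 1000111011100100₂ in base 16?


Group into 4-bit nibbles: 1000111011100100
  1000 = 8
  1110 = E
  1110 = E
  0100 = 4
= 0x8EE4


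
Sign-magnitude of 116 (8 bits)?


Sign bit: 0 (positive)
Magnitude: 116 = 1110100
= 01110100


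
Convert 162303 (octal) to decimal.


Positional values:
Position 0: 3 × 8^0 = 3
Position 1: 0 × 8^1 = 0
Position 2: 3 × 8^2 = 192
Position 3: 2 × 8^3 = 1024
Position 4: 6 × 8^4 = 24576
Position 5: 1 × 8^5 = 32768
Sum = 3 + 0 + 192 + 1024 + 24576 + 32768
= 58563


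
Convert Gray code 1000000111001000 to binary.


Gray code: 1000000111001000
MSB stays the same: 1
Each subsequent bit = prev_binary XOR current_gray:
  B[1] = 1 XOR 0 = 1
  B[2] = 1 XOR 0 = 1
  B[3] = 1 XOR 0 = 1
  B[4] = 1 XOR 0 = 1
  B[5] = 1 XOR 0 = 1
  B[6] = 1 XOR 0 = 1
  B[7] = 1 XOR 1 = 0
  B[8] = 0 XOR 1 = 1
  B[9] = 1 XOR 1 = 0
  B[10] = 0 XOR 0 = 0
  B[11] = 0 XOR 0 = 0
  B[12] = 0 XOR 1 = 1
  B[13] = 1 XOR 0 = 1
  B[14] = 1 XOR 0 = 1
  B[15] = 1 XOR 0 = 1
= 1111111010001111 (65167 decimal)


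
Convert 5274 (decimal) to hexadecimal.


Divide by 16 repeatedly:
5274 ÷ 16 = 329 remainder 10 (A)
329 ÷ 16 = 20 remainder 9 (9)
20 ÷ 16 = 1 remainder 4 (4)
1 ÷ 16 = 0 remainder 1 (1)
Reading remainders bottom-up:
= 0x149A


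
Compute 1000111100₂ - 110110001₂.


Align and subtract column by column (LSB to MSB, borrowing when needed):
  1000111100
- 0110110001
  ----------
  col 0: (0 - 0 borrow-in) - 1 → borrow from next column: (0+2) - 1 = 1, borrow out 1
  col 1: (0 - 1 borrow-in) - 0 → borrow from next column: (-1+2) - 0 = 1, borrow out 1
  col 2: (1 - 1 borrow-in) - 0 → 0 - 0 = 0, borrow out 0
  col 3: (1 - 0 borrow-in) - 0 → 1 - 0 = 1, borrow out 0
  col 4: (1 - 0 borrow-in) - 1 → 1 - 1 = 0, borrow out 0
  col 5: (1 - 0 borrow-in) - 1 → 1 - 1 = 0, borrow out 0
  col 6: (0 - 0 borrow-in) - 0 → 0 - 0 = 0, borrow out 0
  col 7: (0 - 0 borrow-in) - 1 → borrow from next column: (0+2) - 1 = 1, borrow out 1
  col 8: (0 - 1 borrow-in) - 1 → borrow from next column: (-1+2) - 1 = 0, borrow out 1
  col 9: (1 - 1 borrow-in) - 0 → 0 - 0 = 0, borrow out 0
Reading bits MSB→LSB: 0010001011
Strip leading zeros: 10001011
= 10001011


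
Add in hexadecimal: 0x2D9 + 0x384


Align and add column by column (LSB to MSB, each column mod 16 with carry):
  02D9
+ 0384
  ----
  col 0: 9(9) + 4(4) + 0 (carry in) = 13 → D(13), carry out 0
  col 1: D(13) + 8(8) + 0 (carry in) = 21 → 5(5), carry out 1
  col 2: 2(2) + 3(3) + 1 (carry in) = 6 → 6(6), carry out 0
  col 3: 0(0) + 0(0) + 0 (carry in) = 0 → 0(0), carry out 0
Reading digits MSB→LSB: 065D
Strip leading zeros: 65D
= 0x65D


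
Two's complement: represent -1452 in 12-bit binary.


Original: 010110101100
Step 1 - Invert all bits: 101001010011
Step 2 - Add 1: 101001010011 + 1
= 101001010100 (represents -1452)


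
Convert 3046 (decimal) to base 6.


Divide by 6 repeatedly:
3046 ÷ 6 = 507 remainder 4
507 ÷ 6 = 84 remainder 3
84 ÷ 6 = 14 remainder 0
14 ÷ 6 = 2 remainder 2
2 ÷ 6 = 0 remainder 2
Reading remainders bottom-up:
= 22034


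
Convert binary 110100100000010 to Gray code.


Binary: 110100100000010
Gray code: G = B XOR (B >> 1)
B >> 1 = 011010010000001
110100100000010 XOR 011010010000001:
  1 XOR 0 = 1
  1 XOR 1 = 0
  0 XOR 1 = 1
  1 XOR 0 = 1
  0 XOR 1 = 1
  0 XOR 0 = 0
  1 XOR 0 = 1
  0 XOR 1 = 1
  0 XOR 0 = 0
  0 XOR 0 = 0
  0 XOR 0 = 0
  0 XOR 0 = 0
  0 XOR 0 = 0
  1 XOR 0 = 1
  0 XOR 1 = 1
= 101110110000011


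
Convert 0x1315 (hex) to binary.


Each hex digit → 4 binary bits:
  1 = 0001
  3 = 0011
  1 = 0001
  5 = 0101
Concatenate: 0001 0011 0001 0101
= 0001001100010101


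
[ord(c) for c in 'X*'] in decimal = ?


String: 'X*'  (2 characters)
Per-character ASCII lookup:
  'X': uppercase starts at 65: 'X' = 65 + 23 = 88
  '*': special character: '*' = 42
= 88 42


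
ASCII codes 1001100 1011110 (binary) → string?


Codes (binary): 1001100 1011110
Per-code ASCII lookup:
  1001100 = 76  (range 65-90: uppercase, 76 - 65 = 11) → 'L'
  1011110 = 94  (special character) → '^'
= 'L^'


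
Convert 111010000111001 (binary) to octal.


Group into 3-bit groups: 111010000111001
  111 = 7
  010 = 2
  000 = 0
  111 = 7
  001 = 1
= 0o72071


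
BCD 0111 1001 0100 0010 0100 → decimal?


Each 4-bit group → digit:
  0111 → 7
  1001 → 9
  0100 → 4
  0010 → 2
  0100 → 4
= 79424


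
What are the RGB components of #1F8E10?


Hex: #1F8E10
R = 1F₁₆ = 31
G = 8E₁₆ = 142
B = 10₁₆ = 16
= RGB(31, 142, 16)


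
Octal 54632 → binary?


Each octal digit → 3 binary bits:
  5 = 101
  4 = 100
  6 = 110
  3 = 011
  2 = 010
Concatenate: 101 100 110 011 010
= 101100110011010


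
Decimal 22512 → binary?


Divide by 2 repeatedly:
22512 ÷ 2 = 11256 remainder 0
11256 ÷ 2 = 5628 remainder 0
5628 ÷ 2 = 2814 remainder 0
2814 ÷ 2 = 1407 remainder 0
1407 ÷ 2 = 703 remainder 1
703 ÷ 2 = 351 remainder 1
351 ÷ 2 = 175 remainder 1
175 ÷ 2 = 87 remainder 1
87 ÷ 2 = 43 remainder 1
43 ÷ 2 = 21 remainder 1
21 ÷ 2 = 10 remainder 1
10 ÷ 2 = 5 remainder 0
5 ÷ 2 = 2 remainder 1
2 ÷ 2 = 1 remainder 0
1 ÷ 2 = 0 remainder 1
Reading remainders bottom-up:
= 101011111110000


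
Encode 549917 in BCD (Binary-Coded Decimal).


Each digit → 4-bit binary:
  5 → 0101
  4 → 0100
  9 → 1001
  9 → 1001
  1 → 0001
  7 → 0111
= 0101 0100 1001 1001 0001 0111


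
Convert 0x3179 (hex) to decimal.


Positional values:
Position 0: 9 × 16^0 = 9 × 1 = 9
Position 1: 7 × 16^1 = 7 × 16 = 112
Position 2: 1 × 16^2 = 1 × 256 = 256
Position 3: 3 × 16^3 = 3 × 4096 = 12288
Sum = 9 + 112 + 256 + 12288
= 12665


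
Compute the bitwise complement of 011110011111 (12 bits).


Original: 011110011111
Invert all bits:
  bit 0: 0 → 1
  bit 1: 1 → 0
  bit 2: 1 → 0
  bit 3: 1 → 0
  bit 4: 1 → 0
  bit 5: 0 → 1
  bit 6: 0 → 1
  bit 7: 1 → 0
  bit 8: 1 → 0
  bit 9: 1 → 0
  bit 10: 1 → 0
  bit 11: 1 → 0
= 100001100000


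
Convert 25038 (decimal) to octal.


Divide by 8 repeatedly:
25038 ÷ 8 = 3129 remainder 6
3129 ÷ 8 = 391 remainder 1
391 ÷ 8 = 48 remainder 7
48 ÷ 8 = 6 remainder 0
6 ÷ 8 = 0 remainder 6
Reading remainders bottom-up:
= 0o60716


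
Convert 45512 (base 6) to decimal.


Positional values (base 6):
  2 × 6^0 = 2 × 1 = 2
  1 × 6^1 = 1 × 6 = 6
  5 × 6^2 = 5 × 36 = 180
  5 × 6^3 = 5 × 216 = 1080
  4 × 6^4 = 4 × 1296 = 5184
Sum = 2 + 6 + 180 + 1080 + 5184
= 6452


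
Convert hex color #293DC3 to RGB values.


Hex: #293DC3
R = 29₁₆ = 41
G = 3D₁₆ = 61
B = C3₁₆ = 195
= RGB(41, 61, 195)


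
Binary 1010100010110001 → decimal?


Positional values:
Bit 0: 1 × 2^0 = 1
Bit 4: 1 × 2^4 = 16
Bit 5: 1 × 2^5 = 32
Bit 7: 1 × 2^7 = 128
Bit 11: 1 × 2^11 = 2048
Bit 13: 1 × 2^13 = 8192
Bit 15: 1 × 2^15 = 32768
Sum = 1 + 16 + 32 + 128 + 2048 + 8192 + 32768
= 43185


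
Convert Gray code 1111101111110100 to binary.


Gray code: 1111101111110100
MSB stays the same: 1
Each subsequent bit = prev_binary XOR current_gray:
  B[1] = 1 XOR 1 = 0
  B[2] = 0 XOR 1 = 1
  B[3] = 1 XOR 1 = 0
  B[4] = 0 XOR 1 = 1
  B[5] = 1 XOR 0 = 1
  B[6] = 1 XOR 1 = 0
  B[7] = 0 XOR 1 = 1
  B[8] = 1 XOR 1 = 0
  B[9] = 0 XOR 1 = 1
  B[10] = 1 XOR 1 = 0
  B[11] = 0 XOR 1 = 1
  B[12] = 1 XOR 0 = 1
  B[13] = 1 XOR 1 = 0
  B[14] = 0 XOR 0 = 0
  B[15] = 0 XOR 0 = 0
= 1010110101011000 (44376 decimal)


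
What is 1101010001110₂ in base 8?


Group into 3-bit groups: 001101010001110
  001 = 1
  101 = 5
  010 = 2
  001 = 1
  110 = 6
= 0o15216


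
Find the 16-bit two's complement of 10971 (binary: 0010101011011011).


Original: 0010101011011011
Step 1 - Invert all bits: 1101010100100100
Step 2 - Add 1: 1101010100100100 + 1
= 1101010100100101 (represents -10971)


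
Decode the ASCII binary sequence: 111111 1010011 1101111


Codes (binary): 111111 1010011 1101111
Per-code ASCII lookup:
  111111 = 63  (special character) → '?'
  1010011 = 83  (range 65-90: uppercase, 83 - 65 = 18) → 'S'
  1101111 = 111  (range 97-122: lowercase, 111 - 97 = 14) → 'o'
= '?So'


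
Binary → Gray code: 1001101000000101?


Binary: 1001101000000101
Gray code: G = B XOR (B >> 1)
B >> 1 = 0100110100000010
1001101000000101 XOR 0100110100000010:
  1 XOR 0 = 1
  0 XOR 1 = 1
  0 XOR 0 = 0
  1 XOR 0 = 1
  1 XOR 1 = 0
  0 XOR 1 = 1
  1 XOR 0 = 1
  0 XOR 1 = 1
  0 XOR 0 = 0
  0 XOR 0 = 0
  0 XOR 0 = 0
  0 XOR 0 = 0
  0 XOR 0 = 0
  1 XOR 0 = 1
  0 XOR 1 = 1
  1 XOR 0 = 1
= 1101011100000111


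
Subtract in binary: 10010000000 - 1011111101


Align and subtract column by column (LSB to MSB, borrowing when needed):
  10010000000
- 01011111101
  -----------
  col 0: (0 - 0 borrow-in) - 1 → borrow from next column: (0+2) - 1 = 1, borrow out 1
  col 1: (0 - 1 borrow-in) - 0 → borrow from next column: (-1+2) - 0 = 1, borrow out 1
  col 2: (0 - 1 borrow-in) - 1 → borrow from next column: (-1+2) - 1 = 0, borrow out 1
  col 3: (0 - 1 borrow-in) - 1 → borrow from next column: (-1+2) - 1 = 0, borrow out 1
  col 4: (0 - 1 borrow-in) - 1 → borrow from next column: (-1+2) - 1 = 0, borrow out 1
  col 5: (0 - 1 borrow-in) - 1 → borrow from next column: (-1+2) - 1 = 0, borrow out 1
  col 6: (0 - 1 borrow-in) - 1 → borrow from next column: (-1+2) - 1 = 0, borrow out 1
  col 7: (1 - 1 borrow-in) - 1 → borrow from next column: (0+2) - 1 = 1, borrow out 1
  col 8: (0 - 1 borrow-in) - 0 → borrow from next column: (-1+2) - 0 = 1, borrow out 1
  col 9: (0 - 1 borrow-in) - 1 → borrow from next column: (-1+2) - 1 = 0, borrow out 1
  col 10: (1 - 1 borrow-in) - 0 → 0 - 0 = 0, borrow out 0
Reading bits MSB→LSB: 00110000011
Strip leading zeros: 110000011
= 110000011


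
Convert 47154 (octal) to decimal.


Positional values:
Position 0: 4 × 8^0 = 4
Position 1: 5 × 8^1 = 40
Position 2: 1 × 8^2 = 64
Position 3: 7 × 8^3 = 3584
Position 4: 4 × 8^4 = 16384
Sum = 4 + 40 + 64 + 3584 + 16384
= 20076


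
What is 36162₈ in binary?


Each octal digit → 3 binary bits:
  3 = 011
  6 = 110
  1 = 001
  6 = 110
  2 = 010
Concatenate: 011 110 001 110 010
= 011110001110010


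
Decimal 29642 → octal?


Divide by 8 repeatedly:
29642 ÷ 8 = 3705 remainder 2
3705 ÷ 8 = 463 remainder 1
463 ÷ 8 = 57 remainder 7
57 ÷ 8 = 7 remainder 1
7 ÷ 8 = 0 remainder 7
Reading remainders bottom-up:
= 0o71712


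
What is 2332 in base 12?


Divide by 12 repeatedly:
2332 ÷ 12 = 194 remainder 4
194 ÷ 12 = 16 remainder 2
16 ÷ 12 = 1 remainder 4
1 ÷ 12 = 0 remainder 1
Reading remainders bottom-up:
= 1424


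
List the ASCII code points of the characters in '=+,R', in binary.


String: '=+,R'  (4 characters)
Per-character ASCII lookup:
  '=': special character: '=' = 61 → 111101
  '+': special character: '+' = 43 → 101011
  ',': special character: ',' = 44 → 101100
  'R': uppercase starts at 65: 'R' = 65 + 17 = 82 → 1010010
= 111101 101011 101100 1010010


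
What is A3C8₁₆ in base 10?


Positional values:
Position 0: 8 × 16^0 = 8 × 1 = 8
Position 1: C × 16^1 = 12 × 16 = 192
Position 2: 3 × 16^2 = 3 × 256 = 768
Position 3: A × 16^3 = 10 × 4096 = 40960
Sum = 8 + 192 + 768 + 40960
= 41928


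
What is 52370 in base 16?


Divide by 16 repeatedly:
52370 ÷ 16 = 3273 remainder 2 (2)
3273 ÷ 16 = 204 remainder 9 (9)
204 ÷ 16 = 12 remainder 12 (C)
12 ÷ 16 = 0 remainder 12 (C)
Reading remainders bottom-up:
= 0xCC92


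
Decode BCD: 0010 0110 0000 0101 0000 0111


Each 4-bit group → digit:
  0010 → 2
  0110 → 6
  0000 → 0
  0101 → 5
  0000 → 0
  0111 → 7
= 260507


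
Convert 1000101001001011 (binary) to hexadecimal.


Group into 4-bit nibbles: 1000101001001011
  1000 = 8
  1010 = A
  0100 = 4
  1011 = B
= 0x8A4B


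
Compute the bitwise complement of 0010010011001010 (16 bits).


Original: 0010010011001010
Invert all bits:
  bit 0: 0 → 1
  bit 1: 0 → 1
  bit 2: 1 → 0
  bit 3: 0 → 1
  bit 4: 0 → 1
  bit 5: 1 → 0
  bit 6: 0 → 1
  bit 7: 0 → 1
  bit 8: 1 → 0
  bit 9: 1 → 0
  bit 10: 0 → 1
  bit 11: 0 → 1
  bit 12: 1 → 0
  bit 13: 0 → 1
  bit 14: 1 → 0
  bit 15: 0 → 1
= 1101101100110101


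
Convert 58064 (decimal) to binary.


Divide by 2 repeatedly:
58064 ÷ 2 = 29032 remainder 0
29032 ÷ 2 = 14516 remainder 0
14516 ÷ 2 = 7258 remainder 0
7258 ÷ 2 = 3629 remainder 0
3629 ÷ 2 = 1814 remainder 1
1814 ÷ 2 = 907 remainder 0
907 ÷ 2 = 453 remainder 1
453 ÷ 2 = 226 remainder 1
226 ÷ 2 = 113 remainder 0
113 ÷ 2 = 56 remainder 1
56 ÷ 2 = 28 remainder 0
28 ÷ 2 = 14 remainder 0
14 ÷ 2 = 7 remainder 0
7 ÷ 2 = 3 remainder 1
3 ÷ 2 = 1 remainder 1
1 ÷ 2 = 0 remainder 1
Reading remainders bottom-up:
= 1110001011010000


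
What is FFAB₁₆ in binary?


Each hex digit → 4 binary bits:
  F = 1111
  F = 1111
  A = 1010
  B = 1011
Concatenate: 1111 1111 1010 1011
= 1111111110101011


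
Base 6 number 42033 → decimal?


Positional values (base 6):
  3 × 6^0 = 3 × 1 = 3
  3 × 6^1 = 3 × 6 = 18
  0 × 6^2 = 0 × 36 = 0
  2 × 6^3 = 2 × 216 = 432
  4 × 6^4 = 4 × 1296 = 5184
Sum = 3 + 18 + 0 + 432 + 5184
= 5637


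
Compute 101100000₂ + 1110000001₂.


Align and add column by column (LSB to MSB, carry propagating):
  00101100000
+ 01110000001
  -----------
  col 0: 0 + 1 + 0 (carry in) = 1 → bit 1, carry out 0
  col 1: 0 + 0 + 0 (carry in) = 0 → bit 0, carry out 0
  col 2: 0 + 0 + 0 (carry in) = 0 → bit 0, carry out 0
  col 3: 0 + 0 + 0 (carry in) = 0 → bit 0, carry out 0
  col 4: 0 + 0 + 0 (carry in) = 0 → bit 0, carry out 0
  col 5: 1 + 0 + 0 (carry in) = 1 → bit 1, carry out 0
  col 6: 1 + 0 + 0 (carry in) = 1 → bit 1, carry out 0
  col 7: 0 + 1 + 0 (carry in) = 1 → bit 1, carry out 0
  col 8: 1 + 1 + 0 (carry in) = 2 → bit 0, carry out 1
  col 9: 0 + 1 + 1 (carry in) = 2 → bit 0, carry out 1
  col 10: 0 + 0 + 1 (carry in) = 1 → bit 1, carry out 0
Reading bits MSB→LSB: 10011100001
Strip leading zeros: 10011100001
= 10011100001
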